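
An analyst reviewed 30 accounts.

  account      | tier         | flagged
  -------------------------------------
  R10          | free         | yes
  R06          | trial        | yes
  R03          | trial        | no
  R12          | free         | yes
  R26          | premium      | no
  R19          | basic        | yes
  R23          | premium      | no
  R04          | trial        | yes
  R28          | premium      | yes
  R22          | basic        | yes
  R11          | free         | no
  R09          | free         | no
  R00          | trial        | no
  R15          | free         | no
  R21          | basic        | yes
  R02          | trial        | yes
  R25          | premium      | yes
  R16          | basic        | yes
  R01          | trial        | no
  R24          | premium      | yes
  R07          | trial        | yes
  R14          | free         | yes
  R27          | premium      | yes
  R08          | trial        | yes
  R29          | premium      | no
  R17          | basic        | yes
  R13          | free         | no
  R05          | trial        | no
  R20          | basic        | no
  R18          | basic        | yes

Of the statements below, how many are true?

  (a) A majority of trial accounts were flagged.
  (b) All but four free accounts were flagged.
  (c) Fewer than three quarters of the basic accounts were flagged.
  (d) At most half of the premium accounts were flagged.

(a) trial: |A| = 9, |A ∩ B| = 5; needs |A ∩ B| > |A ∖ B| — true.
(b) free: |A| = 7, |A ∩ B| = 3; needs |A ∖ B| = 4 — true.
(c) basic: |A| = 7, |A ∩ B| = 6; needs |A ∩ B| / |A| < 3/4 — false.
(d) premium: |A| = 7, |A ∩ B| = 4; needs |A ∩ B| ≤ |A ∖ B| — false.

2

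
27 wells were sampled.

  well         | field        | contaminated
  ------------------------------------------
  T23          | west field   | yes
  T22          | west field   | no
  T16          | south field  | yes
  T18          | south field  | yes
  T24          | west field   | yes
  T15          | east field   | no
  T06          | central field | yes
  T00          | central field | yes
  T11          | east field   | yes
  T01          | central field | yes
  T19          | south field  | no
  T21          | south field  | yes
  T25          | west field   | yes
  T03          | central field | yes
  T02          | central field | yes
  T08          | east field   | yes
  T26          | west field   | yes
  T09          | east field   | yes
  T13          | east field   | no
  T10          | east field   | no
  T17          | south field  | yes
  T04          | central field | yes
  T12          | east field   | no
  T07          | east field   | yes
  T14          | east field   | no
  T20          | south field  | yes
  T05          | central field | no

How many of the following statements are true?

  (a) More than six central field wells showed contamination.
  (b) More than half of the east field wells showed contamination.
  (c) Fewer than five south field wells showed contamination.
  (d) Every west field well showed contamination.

0

(a) central field: |A| = 7, |A ∩ B| = 6; needs |A ∩ B| > 6 — false.
(b) east field: |A| = 9, |A ∩ B| = 4; needs |A ∩ B| > |A ∖ B| — false.
(c) south field: |A| = 6, |A ∩ B| = 5; needs |A ∩ B| < 5 — false.
(d) west field: |A| = 5, |A ∩ B| = 4; needs A ⊆ B, i.e. every element of A is in B (|A ∖ B| = 0) — false.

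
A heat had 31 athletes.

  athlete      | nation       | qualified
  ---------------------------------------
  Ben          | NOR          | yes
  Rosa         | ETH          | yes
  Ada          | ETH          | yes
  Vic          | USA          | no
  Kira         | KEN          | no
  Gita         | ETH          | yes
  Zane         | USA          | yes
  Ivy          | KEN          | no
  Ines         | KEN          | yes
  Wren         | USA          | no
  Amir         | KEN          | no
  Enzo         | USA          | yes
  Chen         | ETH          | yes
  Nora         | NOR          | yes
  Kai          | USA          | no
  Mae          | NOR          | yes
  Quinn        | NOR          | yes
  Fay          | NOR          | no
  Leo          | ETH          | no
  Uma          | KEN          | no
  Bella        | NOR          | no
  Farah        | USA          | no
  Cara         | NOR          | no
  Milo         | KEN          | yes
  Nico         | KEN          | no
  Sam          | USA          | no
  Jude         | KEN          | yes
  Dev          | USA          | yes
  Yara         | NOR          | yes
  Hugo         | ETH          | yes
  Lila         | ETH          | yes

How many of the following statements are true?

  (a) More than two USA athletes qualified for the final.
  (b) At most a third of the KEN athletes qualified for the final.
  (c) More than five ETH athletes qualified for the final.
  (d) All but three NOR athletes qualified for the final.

(a) USA: |A| = 8, |A ∩ B| = 3; needs |A ∩ B| > 2 — true.
(b) KEN: |A| = 8, |A ∩ B| = 3; needs |A ∩ B| / |A| ≤ 1/3 — false.
(c) ETH: |A| = 7, |A ∩ B| = 6; needs |A ∩ B| > 5 — true.
(d) NOR: |A| = 8, |A ∩ B| = 5; needs |A ∖ B| = 3 — true.

3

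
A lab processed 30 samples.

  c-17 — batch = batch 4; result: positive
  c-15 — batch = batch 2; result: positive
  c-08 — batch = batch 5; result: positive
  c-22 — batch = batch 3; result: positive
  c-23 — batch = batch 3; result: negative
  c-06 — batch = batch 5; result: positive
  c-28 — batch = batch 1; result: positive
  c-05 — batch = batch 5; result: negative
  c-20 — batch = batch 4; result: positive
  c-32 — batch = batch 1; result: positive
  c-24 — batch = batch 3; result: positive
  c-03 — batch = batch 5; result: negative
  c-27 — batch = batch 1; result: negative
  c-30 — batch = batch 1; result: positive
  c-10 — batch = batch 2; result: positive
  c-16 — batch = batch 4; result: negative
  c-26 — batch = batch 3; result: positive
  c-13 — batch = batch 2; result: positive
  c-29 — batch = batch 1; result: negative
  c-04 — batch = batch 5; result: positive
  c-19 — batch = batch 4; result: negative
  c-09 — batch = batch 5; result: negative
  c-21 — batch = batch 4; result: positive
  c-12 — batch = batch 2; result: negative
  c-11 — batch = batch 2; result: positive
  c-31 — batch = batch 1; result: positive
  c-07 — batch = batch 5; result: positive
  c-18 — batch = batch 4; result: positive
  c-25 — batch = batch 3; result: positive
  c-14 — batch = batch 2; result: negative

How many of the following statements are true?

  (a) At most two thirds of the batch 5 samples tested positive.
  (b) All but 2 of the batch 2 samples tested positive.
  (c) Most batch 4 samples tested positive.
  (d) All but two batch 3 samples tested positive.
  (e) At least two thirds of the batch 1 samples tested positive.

(a) batch 5: |A| = 7, |A ∩ B| = 4; needs |A ∩ B| / |A| ≤ 2/3 — true.
(b) batch 2: |A| = 6, |A ∩ B| = 4; needs |A ∖ B| = 2 — true.
(c) batch 4: |A| = 6, |A ∩ B| = 4; needs |A ∩ B| > |A ∖ B| — true.
(d) batch 3: |A| = 5, |A ∩ B| = 4; needs |A ∖ B| = 2 — false.
(e) batch 1: |A| = 6, |A ∩ B| = 4; needs |A ∩ B| / |A| ≥ 2/3 — true.

4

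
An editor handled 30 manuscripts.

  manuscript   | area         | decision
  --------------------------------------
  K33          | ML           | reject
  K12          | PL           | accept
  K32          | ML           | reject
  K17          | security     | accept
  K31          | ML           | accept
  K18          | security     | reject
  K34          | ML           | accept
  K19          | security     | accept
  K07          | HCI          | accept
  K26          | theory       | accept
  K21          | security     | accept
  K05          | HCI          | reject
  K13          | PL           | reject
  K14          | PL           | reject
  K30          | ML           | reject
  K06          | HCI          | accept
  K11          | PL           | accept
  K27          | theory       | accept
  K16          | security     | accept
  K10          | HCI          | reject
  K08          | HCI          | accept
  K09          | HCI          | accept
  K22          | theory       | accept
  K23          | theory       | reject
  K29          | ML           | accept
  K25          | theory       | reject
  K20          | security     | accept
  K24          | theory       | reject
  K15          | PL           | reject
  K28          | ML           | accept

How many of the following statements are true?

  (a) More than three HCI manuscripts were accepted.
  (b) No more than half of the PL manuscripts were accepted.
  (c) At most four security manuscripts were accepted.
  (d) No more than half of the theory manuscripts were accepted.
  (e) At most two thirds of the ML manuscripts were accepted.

(a) HCI: |A| = 6, |A ∩ B| = 4; needs |A ∩ B| > 3 — true.
(b) PL: |A| = 5, |A ∩ B| = 2; needs |A ∩ B| ≤ |A ∖ B| — true.
(c) security: |A| = 6, |A ∩ B| = 5; needs |A ∩ B| ≤ 4 — false.
(d) theory: |A| = 6, |A ∩ B| = 3; needs |A ∩ B| ≤ |A ∖ B| — true.
(e) ML: |A| = 7, |A ∩ B| = 4; needs |A ∩ B| / |A| ≤ 2/3 — true.

4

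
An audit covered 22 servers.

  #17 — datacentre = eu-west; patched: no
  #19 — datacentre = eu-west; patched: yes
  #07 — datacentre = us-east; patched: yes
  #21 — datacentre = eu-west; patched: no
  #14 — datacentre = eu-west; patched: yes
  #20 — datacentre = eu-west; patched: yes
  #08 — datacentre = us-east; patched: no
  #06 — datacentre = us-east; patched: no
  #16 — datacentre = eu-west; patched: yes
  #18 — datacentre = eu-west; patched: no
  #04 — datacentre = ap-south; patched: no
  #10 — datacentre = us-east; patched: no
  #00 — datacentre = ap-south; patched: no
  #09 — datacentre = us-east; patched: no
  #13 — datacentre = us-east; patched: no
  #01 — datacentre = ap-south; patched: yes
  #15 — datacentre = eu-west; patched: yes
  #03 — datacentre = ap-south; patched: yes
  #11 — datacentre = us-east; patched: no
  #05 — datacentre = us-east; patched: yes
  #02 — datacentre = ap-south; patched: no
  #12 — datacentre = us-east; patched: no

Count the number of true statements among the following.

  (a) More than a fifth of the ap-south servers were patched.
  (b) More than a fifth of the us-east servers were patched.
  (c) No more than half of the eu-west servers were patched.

(a) ap-south: |A| = 5, |A ∩ B| = 2; needs |A ∩ B| / |A| > 1/5 — true.
(b) us-east: |A| = 9, |A ∩ B| = 2; needs |A ∩ B| / |A| > 1/5 — true.
(c) eu-west: |A| = 8, |A ∩ B| = 5; needs |A ∩ B| ≤ |A ∖ B| — false.

2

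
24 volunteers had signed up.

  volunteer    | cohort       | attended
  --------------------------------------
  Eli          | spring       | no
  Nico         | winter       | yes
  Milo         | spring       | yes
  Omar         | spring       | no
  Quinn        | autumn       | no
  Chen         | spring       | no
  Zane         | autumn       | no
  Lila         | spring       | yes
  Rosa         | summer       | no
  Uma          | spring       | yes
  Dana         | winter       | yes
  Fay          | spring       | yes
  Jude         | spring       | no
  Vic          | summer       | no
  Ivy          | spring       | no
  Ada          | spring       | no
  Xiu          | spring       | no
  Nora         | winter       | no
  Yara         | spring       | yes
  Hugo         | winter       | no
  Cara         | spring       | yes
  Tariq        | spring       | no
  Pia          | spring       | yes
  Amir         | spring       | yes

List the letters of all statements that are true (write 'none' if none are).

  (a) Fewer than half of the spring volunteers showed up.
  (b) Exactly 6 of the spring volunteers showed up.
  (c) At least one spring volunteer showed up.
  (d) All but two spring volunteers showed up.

|A| = 16, |A ∩ B| = 8, |A ∖ B| = 8.
(a) |A ∩ B| < |A ∖ B|: fails.
(b) |A ∩ B| = 6: fails.
(c) A ∩ B ≠ ∅ (|A ∩ B| ≥ 1): holds.
(d) |A ∖ B| = 2: fails.

(c)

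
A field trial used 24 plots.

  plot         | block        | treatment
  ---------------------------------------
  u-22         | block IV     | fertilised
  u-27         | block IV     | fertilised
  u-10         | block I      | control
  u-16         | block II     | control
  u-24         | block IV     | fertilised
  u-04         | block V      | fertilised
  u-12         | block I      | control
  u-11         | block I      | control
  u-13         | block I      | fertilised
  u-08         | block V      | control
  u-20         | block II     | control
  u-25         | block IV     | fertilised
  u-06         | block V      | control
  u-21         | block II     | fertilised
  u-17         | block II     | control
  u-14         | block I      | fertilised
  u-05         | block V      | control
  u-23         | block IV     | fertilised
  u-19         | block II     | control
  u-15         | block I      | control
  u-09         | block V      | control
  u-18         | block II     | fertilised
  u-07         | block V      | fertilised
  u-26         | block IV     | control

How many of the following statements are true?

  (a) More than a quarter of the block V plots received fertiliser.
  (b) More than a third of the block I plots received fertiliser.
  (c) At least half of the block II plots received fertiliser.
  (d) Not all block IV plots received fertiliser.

2

(a) block V: |A| = 6, |A ∩ B| = 2; needs |A ∩ B| / |A| > 1/4 — true.
(b) block I: |A| = 6, |A ∩ B| = 2; needs |A ∩ B| / |A| > 1/3 — false.
(c) block II: |A| = 6, |A ∩ B| = 2; needs |A ∩ B| ≥ |A ∖ B| — false.
(d) block IV: |A| = 6, |A ∩ B| = 5; needs A ⊄ B (|A ∖ B| ≥ 1) — true.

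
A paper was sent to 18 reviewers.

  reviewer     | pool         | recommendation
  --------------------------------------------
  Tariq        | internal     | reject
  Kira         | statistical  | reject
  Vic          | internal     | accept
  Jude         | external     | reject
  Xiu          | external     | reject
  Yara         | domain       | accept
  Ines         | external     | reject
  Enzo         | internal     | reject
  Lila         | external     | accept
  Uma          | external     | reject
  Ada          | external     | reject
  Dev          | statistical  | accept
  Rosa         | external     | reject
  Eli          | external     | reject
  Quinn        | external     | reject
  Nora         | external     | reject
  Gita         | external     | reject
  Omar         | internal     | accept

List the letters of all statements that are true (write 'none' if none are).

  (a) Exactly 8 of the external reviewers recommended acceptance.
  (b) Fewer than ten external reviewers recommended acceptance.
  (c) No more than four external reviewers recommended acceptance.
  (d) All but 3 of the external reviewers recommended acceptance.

(b), (c)

|A| = 11, |A ∩ B| = 1, |A ∖ B| = 10.
(a) |A ∩ B| = 8: fails.
(b) |A ∩ B| < 10: holds.
(c) |A ∩ B| ≤ 4: holds.
(d) |A ∖ B| = 3: fails.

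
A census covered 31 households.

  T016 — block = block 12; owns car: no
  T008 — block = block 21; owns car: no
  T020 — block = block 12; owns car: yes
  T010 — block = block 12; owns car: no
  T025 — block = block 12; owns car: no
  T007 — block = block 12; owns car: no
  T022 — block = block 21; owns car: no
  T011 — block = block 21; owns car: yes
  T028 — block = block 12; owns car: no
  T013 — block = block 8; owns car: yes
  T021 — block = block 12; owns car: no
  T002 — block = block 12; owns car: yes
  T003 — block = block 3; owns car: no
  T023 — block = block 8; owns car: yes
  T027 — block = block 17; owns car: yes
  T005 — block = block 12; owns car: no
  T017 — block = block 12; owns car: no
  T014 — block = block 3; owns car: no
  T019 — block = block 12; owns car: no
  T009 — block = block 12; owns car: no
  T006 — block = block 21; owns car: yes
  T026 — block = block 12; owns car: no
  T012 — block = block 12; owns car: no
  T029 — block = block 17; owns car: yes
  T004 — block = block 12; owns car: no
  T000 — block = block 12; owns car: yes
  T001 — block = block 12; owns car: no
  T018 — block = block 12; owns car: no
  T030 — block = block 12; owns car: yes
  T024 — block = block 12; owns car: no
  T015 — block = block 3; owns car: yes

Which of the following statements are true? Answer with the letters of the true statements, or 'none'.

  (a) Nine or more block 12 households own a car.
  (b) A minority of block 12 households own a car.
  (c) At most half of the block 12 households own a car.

(b), (c)

|A| = 20, |A ∩ B| = 4, |A ∖ B| = 16.
(a) |A ∩ B| ≥ 9: fails.
(b) |A ∩ B| < |A ∖ B|: holds.
(c) |A ∩ B| ≤ |A ∖ B|: holds.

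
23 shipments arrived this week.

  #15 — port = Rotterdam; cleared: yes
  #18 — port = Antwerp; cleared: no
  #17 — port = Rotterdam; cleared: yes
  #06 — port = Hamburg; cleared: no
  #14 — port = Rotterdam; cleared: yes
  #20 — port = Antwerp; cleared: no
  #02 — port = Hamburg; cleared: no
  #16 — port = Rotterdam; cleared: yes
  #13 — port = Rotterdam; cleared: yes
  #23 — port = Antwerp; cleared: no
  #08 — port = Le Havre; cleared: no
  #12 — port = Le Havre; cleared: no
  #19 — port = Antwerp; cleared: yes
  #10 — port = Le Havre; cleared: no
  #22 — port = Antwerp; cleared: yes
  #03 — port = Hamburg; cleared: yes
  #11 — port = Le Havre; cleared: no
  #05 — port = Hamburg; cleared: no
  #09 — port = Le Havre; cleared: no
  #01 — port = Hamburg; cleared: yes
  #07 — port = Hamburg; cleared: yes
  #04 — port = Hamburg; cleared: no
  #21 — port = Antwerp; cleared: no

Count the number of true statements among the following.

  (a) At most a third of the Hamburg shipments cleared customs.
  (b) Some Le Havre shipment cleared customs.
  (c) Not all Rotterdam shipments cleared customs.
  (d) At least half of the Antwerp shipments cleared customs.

(a) Hamburg: |A| = 7, |A ∩ B| = 3; needs |A ∩ B| / |A| ≤ 1/3 — false.
(b) Le Havre: |A| = 5, |A ∩ B| = 0; needs A ∩ B ≠ ∅ (|A ∩ B| ≥ 1) — false.
(c) Rotterdam: |A| = 5, |A ∩ B| = 5; needs A ⊄ B (|A ∖ B| ≥ 1) — false.
(d) Antwerp: |A| = 6, |A ∩ B| = 2; needs |A ∩ B| ≥ |A ∖ B| — false.

0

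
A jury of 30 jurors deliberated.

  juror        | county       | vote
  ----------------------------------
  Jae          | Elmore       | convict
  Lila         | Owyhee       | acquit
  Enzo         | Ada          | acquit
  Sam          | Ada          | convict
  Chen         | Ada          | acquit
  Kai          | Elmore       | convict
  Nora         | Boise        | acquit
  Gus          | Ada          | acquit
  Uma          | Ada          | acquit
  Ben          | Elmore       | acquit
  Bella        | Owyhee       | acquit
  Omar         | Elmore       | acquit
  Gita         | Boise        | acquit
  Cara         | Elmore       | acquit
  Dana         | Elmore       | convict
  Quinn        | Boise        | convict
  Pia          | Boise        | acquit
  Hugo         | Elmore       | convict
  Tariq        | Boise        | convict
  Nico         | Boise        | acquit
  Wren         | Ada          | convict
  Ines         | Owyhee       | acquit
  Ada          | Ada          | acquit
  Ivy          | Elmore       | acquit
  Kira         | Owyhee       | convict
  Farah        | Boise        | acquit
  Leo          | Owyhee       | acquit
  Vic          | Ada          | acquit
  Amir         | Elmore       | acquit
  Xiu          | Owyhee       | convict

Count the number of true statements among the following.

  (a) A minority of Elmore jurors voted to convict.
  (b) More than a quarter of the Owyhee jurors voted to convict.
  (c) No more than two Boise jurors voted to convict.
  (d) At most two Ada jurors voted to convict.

(a) Elmore: |A| = 9, |A ∩ B| = 4; needs |A ∩ B| < |A ∖ B| — true.
(b) Owyhee: |A| = 6, |A ∩ B| = 2; needs |A ∩ B| / |A| > 1/4 — true.
(c) Boise: |A| = 7, |A ∩ B| = 2; needs |A ∩ B| ≤ 2 — true.
(d) Ada: |A| = 8, |A ∩ B| = 2; needs |A ∩ B| ≤ 2 — true.

4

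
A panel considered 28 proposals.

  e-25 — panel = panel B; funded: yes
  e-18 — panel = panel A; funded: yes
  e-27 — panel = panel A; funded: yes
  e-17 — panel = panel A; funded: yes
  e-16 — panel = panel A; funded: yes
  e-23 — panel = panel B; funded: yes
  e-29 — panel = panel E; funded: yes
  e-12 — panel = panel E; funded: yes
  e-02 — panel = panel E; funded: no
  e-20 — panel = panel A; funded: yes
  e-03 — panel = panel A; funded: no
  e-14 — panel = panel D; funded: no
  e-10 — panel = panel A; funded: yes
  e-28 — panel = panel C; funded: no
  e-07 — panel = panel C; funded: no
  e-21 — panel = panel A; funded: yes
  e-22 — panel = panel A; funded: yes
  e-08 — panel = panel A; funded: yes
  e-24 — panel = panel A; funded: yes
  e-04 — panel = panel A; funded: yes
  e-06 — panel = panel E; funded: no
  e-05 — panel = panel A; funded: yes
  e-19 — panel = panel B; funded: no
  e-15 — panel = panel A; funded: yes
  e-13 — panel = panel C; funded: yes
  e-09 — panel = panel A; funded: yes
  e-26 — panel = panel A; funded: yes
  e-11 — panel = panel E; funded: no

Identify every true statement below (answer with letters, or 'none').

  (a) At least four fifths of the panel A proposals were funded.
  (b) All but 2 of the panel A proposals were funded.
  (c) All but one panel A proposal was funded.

(a), (c)

|A| = 16, |A ∩ B| = 15, |A ∖ B| = 1.
(a) |A ∩ B| / |A| ≥ 4/5: holds.
(b) |A ∖ B| = 2: fails.
(c) |A ∖ B| = 1: holds.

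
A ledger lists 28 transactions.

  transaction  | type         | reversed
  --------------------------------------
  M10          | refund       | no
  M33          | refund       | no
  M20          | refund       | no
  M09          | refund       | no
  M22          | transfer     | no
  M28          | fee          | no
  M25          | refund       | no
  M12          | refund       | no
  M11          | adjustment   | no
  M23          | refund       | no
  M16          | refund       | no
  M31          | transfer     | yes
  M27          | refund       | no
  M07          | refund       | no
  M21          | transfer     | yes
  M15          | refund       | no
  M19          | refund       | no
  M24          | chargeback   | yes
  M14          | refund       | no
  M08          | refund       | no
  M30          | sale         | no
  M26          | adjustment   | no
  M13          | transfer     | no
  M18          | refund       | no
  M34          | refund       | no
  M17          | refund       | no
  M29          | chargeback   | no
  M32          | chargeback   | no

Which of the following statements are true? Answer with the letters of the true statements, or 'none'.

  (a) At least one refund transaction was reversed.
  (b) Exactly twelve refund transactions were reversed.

|A| = 17, |A ∩ B| = 0, |A ∖ B| = 17.
(a) A ∩ B ≠ ∅ (|A ∩ B| ≥ 1): fails.
(b) |A ∩ B| = 12: fails.

none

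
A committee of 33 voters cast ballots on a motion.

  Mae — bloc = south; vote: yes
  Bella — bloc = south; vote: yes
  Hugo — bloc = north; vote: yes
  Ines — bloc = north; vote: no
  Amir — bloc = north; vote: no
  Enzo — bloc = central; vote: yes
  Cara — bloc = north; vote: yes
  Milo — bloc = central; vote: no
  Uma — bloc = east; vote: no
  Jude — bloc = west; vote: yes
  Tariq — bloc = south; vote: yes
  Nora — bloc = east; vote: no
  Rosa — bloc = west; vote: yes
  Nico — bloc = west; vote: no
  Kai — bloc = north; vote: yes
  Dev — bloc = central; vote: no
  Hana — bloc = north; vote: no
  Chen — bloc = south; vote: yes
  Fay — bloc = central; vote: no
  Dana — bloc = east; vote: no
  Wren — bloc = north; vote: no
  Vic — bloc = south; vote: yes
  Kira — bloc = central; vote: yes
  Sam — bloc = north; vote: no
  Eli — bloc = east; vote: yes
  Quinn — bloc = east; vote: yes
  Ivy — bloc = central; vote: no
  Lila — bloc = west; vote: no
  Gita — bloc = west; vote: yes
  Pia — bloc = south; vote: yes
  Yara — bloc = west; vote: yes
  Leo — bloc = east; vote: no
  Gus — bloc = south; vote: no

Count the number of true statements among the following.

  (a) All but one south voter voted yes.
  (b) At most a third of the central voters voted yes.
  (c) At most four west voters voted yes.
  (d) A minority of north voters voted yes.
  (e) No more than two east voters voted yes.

(a) south: |A| = 7, |A ∩ B| = 6; needs |A ∖ B| = 1 — true.
(b) central: |A| = 6, |A ∩ B| = 2; needs |A ∩ B| / |A| ≤ 1/3 — true.
(c) west: |A| = 6, |A ∩ B| = 4; needs |A ∩ B| ≤ 4 — true.
(d) north: |A| = 8, |A ∩ B| = 3; needs |A ∩ B| < |A ∖ B| — true.
(e) east: |A| = 6, |A ∩ B| = 2; needs |A ∩ B| ≤ 2 — true.

5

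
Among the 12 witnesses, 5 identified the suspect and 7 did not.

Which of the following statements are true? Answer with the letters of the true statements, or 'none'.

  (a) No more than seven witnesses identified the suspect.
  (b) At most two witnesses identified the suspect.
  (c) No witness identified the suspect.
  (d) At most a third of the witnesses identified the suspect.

(a)

|A| = 12, |A ∩ B| = 5, |A ∖ B| = 7.
(a) |A ∩ B| ≤ 7: holds.
(b) |A ∩ B| ≤ 2: fails.
(c) A ∩ B = ∅ (|A ∩ B| = 0): fails.
(d) |A ∩ B| / |A| ≤ 1/3: fails.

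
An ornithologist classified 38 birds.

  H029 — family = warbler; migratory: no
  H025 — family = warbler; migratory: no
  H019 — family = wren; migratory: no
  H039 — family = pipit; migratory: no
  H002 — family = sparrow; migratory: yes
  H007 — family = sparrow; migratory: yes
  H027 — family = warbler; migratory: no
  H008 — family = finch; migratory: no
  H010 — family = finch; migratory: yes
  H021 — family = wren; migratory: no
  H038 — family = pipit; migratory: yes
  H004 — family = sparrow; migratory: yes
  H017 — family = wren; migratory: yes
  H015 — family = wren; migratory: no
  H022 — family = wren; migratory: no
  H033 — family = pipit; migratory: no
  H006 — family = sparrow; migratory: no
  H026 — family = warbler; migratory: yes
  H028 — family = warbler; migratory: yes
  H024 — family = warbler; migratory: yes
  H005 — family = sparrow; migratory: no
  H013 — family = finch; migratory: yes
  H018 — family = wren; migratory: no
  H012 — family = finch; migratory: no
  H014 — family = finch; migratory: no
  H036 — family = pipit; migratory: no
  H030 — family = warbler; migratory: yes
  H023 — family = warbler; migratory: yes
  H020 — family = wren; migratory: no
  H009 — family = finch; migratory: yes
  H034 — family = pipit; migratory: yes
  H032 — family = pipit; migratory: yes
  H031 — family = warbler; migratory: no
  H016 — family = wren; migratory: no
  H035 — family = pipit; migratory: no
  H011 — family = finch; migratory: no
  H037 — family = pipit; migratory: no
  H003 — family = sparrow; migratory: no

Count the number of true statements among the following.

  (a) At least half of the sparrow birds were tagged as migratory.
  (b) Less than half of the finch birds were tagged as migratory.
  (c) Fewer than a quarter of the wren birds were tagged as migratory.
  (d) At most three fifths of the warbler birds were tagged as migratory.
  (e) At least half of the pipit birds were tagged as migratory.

4

(a) sparrow: |A| = 6, |A ∩ B| = 3; needs |A ∩ B| ≥ |A ∖ B| — true.
(b) finch: |A| = 7, |A ∩ B| = 3; needs |A ∩ B| < |A ∖ B| — true.
(c) wren: |A| = 8, |A ∩ B| = 1; needs |A ∩ B| / |A| < 1/4 — true.
(d) warbler: |A| = 9, |A ∩ B| = 5; needs |A ∩ B| / |A| ≤ 3/5 — true.
(e) pipit: |A| = 8, |A ∩ B| = 3; needs |A ∩ B| ≥ |A ∖ B| — false.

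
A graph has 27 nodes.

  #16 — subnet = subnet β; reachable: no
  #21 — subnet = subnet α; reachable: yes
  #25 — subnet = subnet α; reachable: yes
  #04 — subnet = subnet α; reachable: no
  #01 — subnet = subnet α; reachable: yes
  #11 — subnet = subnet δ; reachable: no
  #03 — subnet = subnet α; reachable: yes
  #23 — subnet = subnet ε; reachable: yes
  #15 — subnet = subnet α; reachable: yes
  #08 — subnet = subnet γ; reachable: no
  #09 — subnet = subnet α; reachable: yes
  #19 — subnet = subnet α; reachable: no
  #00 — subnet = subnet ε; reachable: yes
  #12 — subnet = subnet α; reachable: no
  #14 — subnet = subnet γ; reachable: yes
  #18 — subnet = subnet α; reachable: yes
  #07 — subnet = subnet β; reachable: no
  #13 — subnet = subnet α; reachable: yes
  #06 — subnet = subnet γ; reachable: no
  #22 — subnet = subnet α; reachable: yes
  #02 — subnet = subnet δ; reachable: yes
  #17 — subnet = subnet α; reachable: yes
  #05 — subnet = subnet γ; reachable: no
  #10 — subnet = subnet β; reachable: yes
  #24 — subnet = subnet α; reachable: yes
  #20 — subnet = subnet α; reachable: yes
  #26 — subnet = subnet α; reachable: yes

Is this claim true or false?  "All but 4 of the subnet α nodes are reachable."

'All but 4 of the subnet α nodes are reachable' holds iff |A ∖ B| = 4.
|A| = 16, |A ∩ B| = 13, |A ∖ B| = 3.
|A ∖ B| = 3, so the statement is false.

False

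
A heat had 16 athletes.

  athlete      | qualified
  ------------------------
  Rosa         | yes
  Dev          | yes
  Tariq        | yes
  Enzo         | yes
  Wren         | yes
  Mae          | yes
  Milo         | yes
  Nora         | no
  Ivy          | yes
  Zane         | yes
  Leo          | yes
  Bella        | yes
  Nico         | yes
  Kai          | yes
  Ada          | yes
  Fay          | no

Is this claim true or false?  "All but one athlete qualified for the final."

False

'All but one athlete qualified for the final' holds iff |A ∖ B| = 1.
|A| = 16, |A ∩ B| = 14, |A ∖ B| = 2.
|A ∖ B| = 2, so the statement is false.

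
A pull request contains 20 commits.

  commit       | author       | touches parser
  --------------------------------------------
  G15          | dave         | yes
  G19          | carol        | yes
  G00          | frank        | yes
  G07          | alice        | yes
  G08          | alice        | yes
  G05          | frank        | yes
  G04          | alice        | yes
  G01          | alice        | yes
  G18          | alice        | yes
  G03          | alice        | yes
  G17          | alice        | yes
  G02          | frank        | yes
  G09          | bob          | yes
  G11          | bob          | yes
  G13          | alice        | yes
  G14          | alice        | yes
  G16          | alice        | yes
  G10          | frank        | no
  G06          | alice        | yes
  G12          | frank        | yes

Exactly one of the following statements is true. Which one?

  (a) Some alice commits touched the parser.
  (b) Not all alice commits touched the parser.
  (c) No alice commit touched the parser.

|A| = 11, |A ∩ B| = 11, |A ∖ B| = 0.
(a) requires A ∩ B ≠ ∅ (|A ∩ B| ≥ 1): true.
(b) requires A ⊄ B (|A ∖ B| ≥ 1): false.
(c) requires A ∩ B = ∅ (|A ∩ B| = 0): false.

(a)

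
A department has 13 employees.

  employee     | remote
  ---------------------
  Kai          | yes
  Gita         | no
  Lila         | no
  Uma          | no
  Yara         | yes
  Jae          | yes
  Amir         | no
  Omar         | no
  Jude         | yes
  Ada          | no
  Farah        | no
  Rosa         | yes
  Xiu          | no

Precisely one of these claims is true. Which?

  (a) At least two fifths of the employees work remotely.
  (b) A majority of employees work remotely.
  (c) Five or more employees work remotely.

|A| = 13, |A ∩ B| = 5, |A ∖ B| = 8.
(a) requires |A ∩ B| / |A| ≥ 2/5: false.
(b) requires |A ∩ B| > |A ∖ B|: false.
(c) requires |A ∩ B| ≥ 5: true.

(c)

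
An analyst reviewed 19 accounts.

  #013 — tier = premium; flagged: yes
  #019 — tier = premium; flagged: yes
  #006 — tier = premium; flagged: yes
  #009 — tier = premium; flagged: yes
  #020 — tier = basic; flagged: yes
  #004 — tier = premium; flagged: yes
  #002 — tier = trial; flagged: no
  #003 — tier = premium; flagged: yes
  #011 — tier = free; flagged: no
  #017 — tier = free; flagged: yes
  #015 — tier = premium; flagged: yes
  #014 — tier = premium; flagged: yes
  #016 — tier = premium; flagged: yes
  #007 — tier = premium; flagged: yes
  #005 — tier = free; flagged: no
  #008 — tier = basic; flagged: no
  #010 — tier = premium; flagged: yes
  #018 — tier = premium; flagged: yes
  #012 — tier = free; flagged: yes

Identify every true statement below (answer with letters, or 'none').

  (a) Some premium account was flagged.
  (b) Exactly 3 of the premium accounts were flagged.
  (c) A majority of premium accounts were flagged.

(a), (c)

|A| = 12, |A ∩ B| = 12, |A ∖ B| = 0.
(a) A ∩ B ≠ ∅ (|A ∩ B| ≥ 1): holds.
(b) |A ∩ B| = 3: fails.
(c) |A ∩ B| > |A ∖ B|: holds.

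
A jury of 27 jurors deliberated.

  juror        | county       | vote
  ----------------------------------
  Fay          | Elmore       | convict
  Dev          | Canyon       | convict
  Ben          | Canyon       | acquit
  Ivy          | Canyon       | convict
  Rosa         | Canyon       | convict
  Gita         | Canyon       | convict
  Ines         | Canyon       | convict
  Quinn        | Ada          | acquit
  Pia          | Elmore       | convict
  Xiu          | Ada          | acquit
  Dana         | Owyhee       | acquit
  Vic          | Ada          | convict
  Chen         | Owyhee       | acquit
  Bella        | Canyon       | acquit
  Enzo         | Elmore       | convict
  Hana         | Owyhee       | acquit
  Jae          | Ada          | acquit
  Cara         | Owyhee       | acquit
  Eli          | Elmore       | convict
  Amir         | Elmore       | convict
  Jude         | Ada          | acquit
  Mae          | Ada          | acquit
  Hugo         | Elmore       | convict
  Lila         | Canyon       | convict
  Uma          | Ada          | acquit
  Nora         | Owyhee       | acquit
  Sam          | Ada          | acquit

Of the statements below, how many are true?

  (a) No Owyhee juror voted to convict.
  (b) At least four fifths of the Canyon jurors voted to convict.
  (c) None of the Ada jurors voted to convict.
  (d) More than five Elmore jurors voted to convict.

(a) Owyhee: |A| = 5, |A ∩ B| = 0; needs A ∩ B = ∅ (|A ∩ B| = 0) — true.
(b) Canyon: |A| = 8, |A ∩ B| = 6; needs |A ∩ B| / |A| ≥ 4/5 — false.
(c) Ada: |A| = 8, |A ∩ B| = 1; needs A ∩ B = ∅ (|A ∩ B| = 0) — false.
(d) Elmore: |A| = 6, |A ∩ B| = 6; needs |A ∩ B| > 5 — true.

2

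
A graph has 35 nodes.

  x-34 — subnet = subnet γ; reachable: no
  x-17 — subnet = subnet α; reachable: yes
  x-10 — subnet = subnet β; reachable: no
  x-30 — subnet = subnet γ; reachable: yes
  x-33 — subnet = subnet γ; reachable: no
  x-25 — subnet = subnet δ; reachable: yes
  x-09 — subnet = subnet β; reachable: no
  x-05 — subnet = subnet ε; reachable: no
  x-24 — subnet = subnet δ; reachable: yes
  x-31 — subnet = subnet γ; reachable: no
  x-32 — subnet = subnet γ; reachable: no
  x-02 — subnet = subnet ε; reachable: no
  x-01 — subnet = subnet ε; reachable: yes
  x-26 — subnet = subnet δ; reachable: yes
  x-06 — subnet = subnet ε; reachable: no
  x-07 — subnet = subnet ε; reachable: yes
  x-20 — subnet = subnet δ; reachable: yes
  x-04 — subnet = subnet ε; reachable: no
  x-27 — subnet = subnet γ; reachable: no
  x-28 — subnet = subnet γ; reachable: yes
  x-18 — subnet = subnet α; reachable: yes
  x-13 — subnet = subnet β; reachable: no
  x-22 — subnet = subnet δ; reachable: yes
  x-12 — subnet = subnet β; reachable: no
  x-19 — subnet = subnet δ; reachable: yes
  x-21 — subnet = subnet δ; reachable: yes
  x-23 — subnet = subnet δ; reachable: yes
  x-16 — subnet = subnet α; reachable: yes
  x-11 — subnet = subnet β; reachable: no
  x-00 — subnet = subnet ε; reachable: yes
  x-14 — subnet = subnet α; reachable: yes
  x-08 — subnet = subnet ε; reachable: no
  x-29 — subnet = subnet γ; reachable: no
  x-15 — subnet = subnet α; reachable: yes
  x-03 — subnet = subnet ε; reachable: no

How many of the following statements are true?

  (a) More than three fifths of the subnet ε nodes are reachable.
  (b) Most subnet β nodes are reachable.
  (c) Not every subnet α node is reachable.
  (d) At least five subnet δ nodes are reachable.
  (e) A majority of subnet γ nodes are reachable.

(a) subnet ε: |A| = 9, |A ∩ B| = 3; needs |A ∩ B| / |A| > 3/5 — false.
(b) subnet β: |A| = 5, |A ∩ B| = 0; needs |A ∩ B| > |A ∖ B| — false.
(c) subnet α: |A| = 5, |A ∩ B| = 5; needs A ⊄ B (|A ∖ B| ≥ 1) — false.
(d) subnet δ: |A| = 8, |A ∩ B| = 8; needs |A ∩ B| ≥ 5 — true.
(e) subnet γ: |A| = 8, |A ∩ B| = 2; needs |A ∩ B| > |A ∖ B| — false.

1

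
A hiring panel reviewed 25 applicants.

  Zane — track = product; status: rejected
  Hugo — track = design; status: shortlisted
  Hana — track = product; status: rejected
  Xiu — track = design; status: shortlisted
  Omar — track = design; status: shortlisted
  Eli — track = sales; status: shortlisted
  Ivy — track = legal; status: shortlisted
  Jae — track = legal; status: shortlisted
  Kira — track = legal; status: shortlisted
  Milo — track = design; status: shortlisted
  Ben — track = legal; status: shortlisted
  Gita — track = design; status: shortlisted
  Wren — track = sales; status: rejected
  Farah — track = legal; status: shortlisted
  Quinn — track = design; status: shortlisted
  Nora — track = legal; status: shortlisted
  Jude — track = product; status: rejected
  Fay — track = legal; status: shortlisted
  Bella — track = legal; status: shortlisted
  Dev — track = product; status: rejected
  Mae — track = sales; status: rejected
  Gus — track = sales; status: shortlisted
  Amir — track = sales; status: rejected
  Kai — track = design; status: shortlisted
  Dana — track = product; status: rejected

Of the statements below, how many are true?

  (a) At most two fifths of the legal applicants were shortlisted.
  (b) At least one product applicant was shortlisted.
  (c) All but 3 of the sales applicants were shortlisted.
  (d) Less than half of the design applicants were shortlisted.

1

(a) legal: |A| = 8, |A ∩ B| = 8; needs |A ∩ B| / |A| ≤ 2/5 — false.
(b) product: |A| = 5, |A ∩ B| = 0; needs A ∩ B ≠ ∅ (|A ∩ B| ≥ 1) — false.
(c) sales: |A| = 5, |A ∩ B| = 2; needs |A ∖ B| = 3 — true.
(d) design: |A| = 7, |A ∩ B| = 7; needs |A ∩ B| < |A ∖ B| — false.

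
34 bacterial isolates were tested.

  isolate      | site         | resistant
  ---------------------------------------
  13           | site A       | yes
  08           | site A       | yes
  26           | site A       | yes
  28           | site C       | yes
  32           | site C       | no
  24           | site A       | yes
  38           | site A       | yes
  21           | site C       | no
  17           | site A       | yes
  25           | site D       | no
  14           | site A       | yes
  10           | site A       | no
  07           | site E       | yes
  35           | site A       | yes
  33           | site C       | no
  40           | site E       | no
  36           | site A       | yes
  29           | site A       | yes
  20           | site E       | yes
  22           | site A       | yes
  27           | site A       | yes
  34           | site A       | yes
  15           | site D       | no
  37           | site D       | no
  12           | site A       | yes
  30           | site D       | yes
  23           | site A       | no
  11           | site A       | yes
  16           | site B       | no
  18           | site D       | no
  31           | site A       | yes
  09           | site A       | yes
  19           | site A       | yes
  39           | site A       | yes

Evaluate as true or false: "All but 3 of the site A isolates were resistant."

The determiner here denotes the relation: |A ∖ B| = 3.
|A| = 21, |A ∩ B| = 19, |A ∖ B| = 2.
|A ∖ B| = 2, so the statement is false.

False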